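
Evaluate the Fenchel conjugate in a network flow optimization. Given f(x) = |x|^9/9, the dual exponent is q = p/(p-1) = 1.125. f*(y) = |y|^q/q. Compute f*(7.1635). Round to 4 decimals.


The conjugate exponent q satisfies 1/p + 1/q = 1.
p = 9, so q = 9/(9 - 1) = 1.125
|y|^q = 7.1635^1.125 = 9.1625
f*(7.1635) = 9.1625 / 1.125 = 8.1445


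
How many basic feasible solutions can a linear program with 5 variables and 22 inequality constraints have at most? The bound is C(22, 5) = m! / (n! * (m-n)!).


Each vertex corresponds to some choice of n active constraints out of m, so the number of vertices is at most C(m, n) = m! / (n!(m-n)!).
m = 22, n = 5
Numerator: 22 * 21 * 20 * 19 * 18
Denominator: 5! = 120
C(22, 5) = 26334


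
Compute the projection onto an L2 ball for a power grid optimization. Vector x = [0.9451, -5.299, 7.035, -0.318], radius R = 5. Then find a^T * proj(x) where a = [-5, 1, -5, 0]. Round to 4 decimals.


Step 1: Compute ||x|| (intermediates to 6 decimals).
||x|| = sqrt(0.9451^2 + (-5.299)^2 + 7.035^2 + (-0.318)^2) = 8.863688
Step 2: Project.
Since ||x|| > R, scale = R/||x|| = 5/8.863688 = 0.564099, proj(x) = scale * x
proj(x) = [0.53313, -2.989161, 3.968436, -0.179383]
Step 3: Dot product.
a^T * proj(x) = -5*0.53313 + 1*(-2.989161) - 5*3.968436 + 0*(-0.179383) = -25.497


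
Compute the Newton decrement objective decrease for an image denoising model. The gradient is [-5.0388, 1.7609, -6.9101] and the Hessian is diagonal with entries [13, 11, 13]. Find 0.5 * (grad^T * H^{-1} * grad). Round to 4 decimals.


Step 1: H is diagonal, so H^(-1) * g = [-0.3876, 0.1601, -0.5315].
Step 2: g^T H^(-1) g = sum_i g_i^2 / H_ii
  = (-5.0388)^2/13 + (1.7609)^2/11 + (-6.9101)^2/13
  = 1.953 + 0.2819 + 3.673 = 5.908
Step 3: Objective decrease = 0.5 * g^T H^(-1) g = 2.954


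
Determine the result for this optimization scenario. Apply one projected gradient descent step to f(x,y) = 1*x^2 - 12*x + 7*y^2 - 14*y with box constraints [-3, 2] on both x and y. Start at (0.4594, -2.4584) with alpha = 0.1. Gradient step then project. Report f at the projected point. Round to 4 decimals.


Step 1: Compute gradient at (0.4594, -2.4584).
grad_x = 2*1*0.4594 - 12 = -11.0812
grad_y = 2*7*-2.4584 - 14 = -48.4176
Step 2: Gradient step.
x_raw = 0.4594 - 0.1*-11.0812 = 1.5675
y_raw = -2.4584 - 0.1*-48.4176 = 2.3834
Step 3: Project onto [-3, 2].
x_proj = clip(1.5675) = 1.5675
y_proj = clip(2.3834) = 2.0
Step 4: Evaluate f.
f(1.5675, 2.0) = -16.3531


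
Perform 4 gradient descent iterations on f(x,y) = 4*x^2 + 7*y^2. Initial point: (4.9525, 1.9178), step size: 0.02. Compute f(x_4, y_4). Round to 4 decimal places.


Gradient descent on f(x,y) = 4*x^2 + 7*y^2.
Starting point: (4.9525, 1.9178), alpha = 0.02
Step 1: grad_x = 2*4*4.9525 = 39.62, grad_y = 2*7*1.9178 = 26.8492
  x_1 = 4.9525 - 0.02*39.62 = 4.1601
  y_1 = 1.9178 - 0.02*26.8492 = 1.3808
Step 2: grad_x = 2*4*4.1601 = 33.2808, grad_y = 2*7*1.3808 = 19.3314
  x_2 = 4.1601 - 0.02*33.2808 = 3.4945
  y_2 = 1.3808 - 0.02*19.3314 = 0.9942
Step 3: grad_x = 2*4*3.4945 = 27.9559, grad_y = 2*7*0.9942 = 13.9186
  x_3 = 3.4945 - 0.02*27.9559 = 2.9354
  y_3 = 0.9942 - 0.02*13.9186 = 0.7158
Step 4: grad_x = 2*4*2.9354 = 23.4829, grad_y = 2*7*0.7158 = 10.0214
  x_4 = 2.9354 - 0.02*23.4829 = 2.4657
  y_4 = 0.7158 - 0.02*10.0214 = 0.5154
f(2.4657, 0.5154) = 4*2.4657^2 + 7*0.5154^2 = 26.1782


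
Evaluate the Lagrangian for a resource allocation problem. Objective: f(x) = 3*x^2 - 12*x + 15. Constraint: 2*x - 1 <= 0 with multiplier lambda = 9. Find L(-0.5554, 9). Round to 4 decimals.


Step 1: Evaluate f(x).
f(-0.5554) = 3*(-0.5554)^2 - 12*(-0.5554) + 15 = 22.5902
Step 2: Evaluate g(x).
g(-0.5554) = 2*-0.5554 - 1 = -2.1108
Step 3: Compute Lagrangian.
L = 22.5902 + 9*-2.1108 = 3.593


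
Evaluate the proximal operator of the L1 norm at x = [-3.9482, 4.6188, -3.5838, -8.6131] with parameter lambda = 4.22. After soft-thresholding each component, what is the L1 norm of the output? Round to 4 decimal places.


Soft-thresholding with lambda = 4.22:
prox(-3.9482) = sign(-3.9482)*max(|-3.9482| - 4.22, 0) = 0.0
prox(4.6188) = sign(4.6188)*max(|4.6188| - 4.22, 0) = 0.3988
prox(-3.5838) = sign(-3.5838)*max(|-3.5838| - 4.22, 0) = 0.0
prox(-8.6131) = sign(-8.6131)*max(|-8.6131| - 4.22, 0) = -4.3931
prox(x) = [0.0, 0.3988, 0.0, -4.3931]
||prox(x)||_1 = 0.0 + 0.3988 + 0.0 + 4.3931 = 4.7919


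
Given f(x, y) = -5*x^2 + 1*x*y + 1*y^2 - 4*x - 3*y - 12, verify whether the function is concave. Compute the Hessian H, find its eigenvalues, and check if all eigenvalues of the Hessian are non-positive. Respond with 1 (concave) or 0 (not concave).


The Hessian of f(x,y) = -5*x^2 + 1*x*y + 1*y^2 - 4*x - 3*y - 12 is:
H = [[-10, 1], [1, 2]]
Trace = -10 + 2 = -8
Determinant = -10*2 - (1)^2 = -21
Discriminant = (-8)^2 - 4*-21 = 148.0
Eigenvalues: lambda_1 = -10.0828, lambda_2 = 2.0828
The function is not concave.

0


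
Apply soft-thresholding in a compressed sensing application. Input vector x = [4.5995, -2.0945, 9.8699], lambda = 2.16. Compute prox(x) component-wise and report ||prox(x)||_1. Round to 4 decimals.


Soft-thresholding with lambda = 2.16:
prox(4.5995) = sign(4.5995)*max(|4.5995| - 2.16, 0) = 2.4395
prox(-2.0945) = sign(-2.0945)*max(|-2.0945| - 2.16, 0) = 0.0
prox(9.8699) = sign(9.8699)*max(|9.8699| - 2.16, 0) = 7.7099
prox(x) = [2.4395, 0.0, 7.7099]
||prox(x)||_1 = 2.4395 + 0.0 + 7.7099 = 10.1494


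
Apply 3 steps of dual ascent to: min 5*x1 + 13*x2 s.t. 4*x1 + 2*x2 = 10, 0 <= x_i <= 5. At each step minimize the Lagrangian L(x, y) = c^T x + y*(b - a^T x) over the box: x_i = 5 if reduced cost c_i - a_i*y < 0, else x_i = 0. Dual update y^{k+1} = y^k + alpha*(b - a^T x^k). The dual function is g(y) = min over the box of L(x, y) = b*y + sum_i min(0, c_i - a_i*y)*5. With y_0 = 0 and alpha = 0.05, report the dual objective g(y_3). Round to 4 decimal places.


Dual ascent for LP: min 5*x1 + 13*x2, 4*x1 + 2*x2 = 10, 0 <= x_i <= 5
Step 1: y^k = 0.0, reduced costs: (5.0, 13.0)
  x^k = (0.0, 0.0), subgradient = b - a^T x = 10.0
  y^{k+1} = 0.0 + 0.05*10.0 = 0.5
Step 2: y^k = 0.5, reduced costs: (3.0, 12.0)
  x^k = (0.0, 0.0), subgradient = b - a^T x = 10.0
  y^{k+1} = 0.5 + 0.05*10.0 = 1.0
Step 3: y^k = 1.0, reduced costs: (1.0, 11.0)
  x^k = (0.0, 0.0), subgradient = b - a^T x = 10.0
  y^{k+1} = 1.0 + 0.05*10.0 = 1.5
Dual objective at y_3 = 1.5: reduced costs (-1.0, 10.0), box minimizer x = (5.0, 0.0)
g(y_3) = b*y + (c1 - a1*y)*x1 + (c2 - a2*y)*x2 = 10*1.5 + (-1.0)*5.0 + 10.0*0.0 = 15.0 - 5.0 + 0.0 = 10.0


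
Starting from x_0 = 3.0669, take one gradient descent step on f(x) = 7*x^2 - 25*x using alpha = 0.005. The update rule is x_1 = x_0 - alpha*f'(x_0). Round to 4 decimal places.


We compute the gradient at x_0 and apply the update.
f'(x) = 14*x - 25
f'(3.0669) = 14*3.0669 - 25 = 17.9366
x_1 = 3.0669 - 0.005*17.9366 = 2.9772


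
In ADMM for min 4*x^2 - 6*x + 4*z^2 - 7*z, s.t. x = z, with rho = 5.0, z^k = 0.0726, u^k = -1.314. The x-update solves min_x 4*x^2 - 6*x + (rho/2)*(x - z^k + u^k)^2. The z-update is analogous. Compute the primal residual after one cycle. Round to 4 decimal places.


ADMM iteration with rho = 5.0, z^k = 0.0726, u^k = -1.314
Step 1: x-update.
Minimize 4*x^2 - 6*x + (5.0/2)*(x - 0.0726 - 1.314)^2
FOC: (2*4 + 5.0)*x = 6 + 5.0*(0.0726 + 1.314)
x^{k+1} = 0.9948
Step 2: z-update.
Minimize 4*z^2 - 7*z + (5.0/2)*(0.9948 - z - 1.314)^2
FOC: (2*4 + 5.0)*z = 7 + 5.0*(0.9948 - 1.314)
z^{k+1} = 0.4157
Step 3: u-update.
u^{k+1} = -1.314 + 0.9948 - 0.4157 = -0.7349
Step 4: Primal residual = |0.9948 - 0.4157| = 0.5791


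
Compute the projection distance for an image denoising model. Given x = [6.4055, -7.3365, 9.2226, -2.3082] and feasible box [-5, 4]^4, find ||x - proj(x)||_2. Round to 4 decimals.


Project each component onto [-5, 4].
clip(6.4055) = 4.0, clip(-7.3365) = -5.0, clip(9.2226) = 4.0, clip(-2.3082) = -2.3082
Projection = [4.0, -5.0, 4.0, -2.3082]
Squared diffs: [5.7864, 5.4592, 27.2756, 0.0]
Distance = sqrt(38.5212) = 6.2065


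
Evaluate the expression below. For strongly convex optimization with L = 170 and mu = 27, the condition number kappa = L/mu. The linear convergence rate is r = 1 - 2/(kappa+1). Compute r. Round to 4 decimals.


Step 1: Compute the condition number.
kappa = L/mu = 170/27 = 6.2963
Step 2: Compute the convergence rate.
r = 1 - 2/(kappa + 1) = 1 - 2*mu/(L + mu) = (L - mu)/(L + mu) = 143/197 = 0.7259


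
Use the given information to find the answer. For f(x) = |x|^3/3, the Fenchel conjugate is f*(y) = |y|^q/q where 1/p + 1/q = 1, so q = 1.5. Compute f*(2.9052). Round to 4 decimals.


The conjugate exponent q satisfies 1/p + 1/q = 1.
p = 3, so q = 3/(3 - 1) = 1.5
|y|^q = 2.9052^1.5 = 4.9518
f*(2.9052) = 4.9518 / 1.5 = 3.3012


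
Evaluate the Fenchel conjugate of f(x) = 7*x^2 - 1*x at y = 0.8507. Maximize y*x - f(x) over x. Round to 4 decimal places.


f*(y) = sup_x {y*x - a*x^2 - b*x} = sup_x {(y-b)*x - a*x^2}
FOC: (y - b) - 2a*x = 0 => x* = (y - b)/(2a)
x* = (0.8507 + 1)/(2*7) = 0.1322
f*(0.8507) = (y-b)^2/(4a) = (0.8507 + 1)^2/(4*7)
= 3.4251/28 = 0.1223


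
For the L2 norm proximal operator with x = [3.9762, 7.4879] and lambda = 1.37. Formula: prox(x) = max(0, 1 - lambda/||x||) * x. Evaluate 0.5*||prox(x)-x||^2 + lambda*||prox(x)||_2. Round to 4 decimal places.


Step 1: Compute ||x||.
||x|| = 8.4781
Step 2: Compute scaling factor.
scale = max(0, 1 - 1.37/8.4781) = 0.8384
Step 3: prox(x) = [3.3337, 6.2779]
||prox(x)|| = 7.1081
Step 4: Proximal objective.
0.5*||prox-x||^2 = 0.9385
lambda*||prox|| = 9.7381
Total = 10.6766


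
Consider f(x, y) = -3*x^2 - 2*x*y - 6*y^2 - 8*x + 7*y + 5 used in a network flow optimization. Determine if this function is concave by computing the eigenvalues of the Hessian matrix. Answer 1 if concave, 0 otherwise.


The Hessian of f(x,y) = -3*x^2 - 2*x*y - 6*y^2 - 8*x + 7*y + 5 is:
H = [[-6, -2], [-2, -12]]
Trace = -6 - 12 = -18
Determinant = -6*-12 - (-2)^2 = 68
Discriminant = (-18)^2 - 4*68 = 52.0
Eigenvalues: lambda_1 = -12.6056, lambda_2 = -5.3944
The function is concave.

1


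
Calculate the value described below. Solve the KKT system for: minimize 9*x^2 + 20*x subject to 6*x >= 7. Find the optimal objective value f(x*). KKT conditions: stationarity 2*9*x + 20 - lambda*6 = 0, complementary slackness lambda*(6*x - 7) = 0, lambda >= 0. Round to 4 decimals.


Step 1: Try lambda = 0 (constraint inactive).
x_unc = -20/(2*9) = -1.1111
Check: 6*-1.1111 = -6.6666 < 7 -- violated!
Step 2: Constraint must be active: 6*x = 7
x* = 7/6 = 1.1667 (rounded; the exact value 7/6 is used below)
lambda = (2*9*(7/6) + 20)/6 = 6.8333
Step 3: Compute optimal value.
f(x*) = 9*(7/6)^2 + 20*(7/6) = 35.5833


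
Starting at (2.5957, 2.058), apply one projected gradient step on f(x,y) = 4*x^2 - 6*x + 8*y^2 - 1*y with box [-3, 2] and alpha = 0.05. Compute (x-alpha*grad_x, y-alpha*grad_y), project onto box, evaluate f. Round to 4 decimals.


Step 1: Compute gradient at (2.5957, 2.058).
grad_x = 2*4*2.5957 - 6 = 14.7656
grad_y = 2*8*2.058 - 1 = 31.928
Step 2: Gradient step.
x_raw = 2.5957 - 0.05*14.7656 = 1.8574
y_raw = 2.058 - 0.05*31.928 = 0.4616
Step 3: Project onto [-3, 2].
x_proj = clip(1.8574) = 1.8574
y_proj = clip(0.4616) = 0.4616
Step 4: Evaluate f.
f(1.8574, 0.4616) = 3.8985


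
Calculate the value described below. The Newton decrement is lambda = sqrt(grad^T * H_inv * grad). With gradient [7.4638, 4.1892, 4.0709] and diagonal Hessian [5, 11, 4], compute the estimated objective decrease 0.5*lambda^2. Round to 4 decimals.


Step 1: H is diagonal, so H^(-1) * g = [1.4928, 0.3808, 1.0177].
Step 2: g^T H^(-1) g = sum_i g_i^2 / H_ii
  = (7.4638)^2/5 + (4.1892)^2/11 + (4.0709)^2/4
  = 11.1417 + 1.5954 + 4.1431 = 16.8801
Step 3: Objective decrease = 0.5 * g^T H^(-1) g = 8.4401


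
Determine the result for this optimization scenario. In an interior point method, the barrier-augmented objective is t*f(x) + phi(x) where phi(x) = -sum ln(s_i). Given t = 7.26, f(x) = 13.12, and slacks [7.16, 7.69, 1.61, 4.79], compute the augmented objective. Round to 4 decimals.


Step 1: Compute log-barrier.
ln values: [1.9685, 2.0399, 0.4762, 1.5665]
phi = -(1.9685 + 2.0399 + 0.4762 + 1.5665) = -6.0512
Step 2: Compute augmented objective.
t*f(x) = 7.26*13.12 = 95.2512
Total = 95.2512 - 6.0512 = 89.2


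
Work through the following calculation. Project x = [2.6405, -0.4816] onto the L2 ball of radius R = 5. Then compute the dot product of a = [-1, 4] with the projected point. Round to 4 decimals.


Step 1: Compute ||x|| (intermediates to 6 decimals).
||x|| = sqrt(2.6405^2 + (-0.4816)^2) = 2.68406
Step 2: Project.
Since ||x|| <= R, proj = x (no scaling needed).
proj(x) = [2.6405, -0.4816]
Step 3: Dot product.
a^T * proj(x) = -1*2.6405 + 4*(-0.4816) = -4.5669


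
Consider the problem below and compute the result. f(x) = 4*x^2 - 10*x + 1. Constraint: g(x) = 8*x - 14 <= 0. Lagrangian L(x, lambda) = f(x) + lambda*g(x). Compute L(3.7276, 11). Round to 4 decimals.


Step 1: Evaluate f(x).
f(3.7276) = 4*3.7276^2 - 10*3.7276 + 1 = 19.304
Step 2: Evaluate g(x).
g(3.7276) = 8*3.7276 - 14 = 15.8208
Step 3: Compute Lagrangian.
L = 19.304 + 11*15.8208 = 193.3328


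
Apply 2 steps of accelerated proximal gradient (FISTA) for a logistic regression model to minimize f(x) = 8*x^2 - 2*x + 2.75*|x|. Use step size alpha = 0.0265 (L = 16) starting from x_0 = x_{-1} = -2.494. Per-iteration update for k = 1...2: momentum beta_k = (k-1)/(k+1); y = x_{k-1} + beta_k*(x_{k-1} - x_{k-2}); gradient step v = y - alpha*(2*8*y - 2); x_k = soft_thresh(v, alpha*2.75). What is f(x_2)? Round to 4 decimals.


FISTA on f(x) = 8*x^2 - 2*x + 2.75*|x|
L = 16, alpha = 0.0265
Iteration 1: beta = 0.0, y = -2.494 + 0.0*(-2.494 + 2.494) = -2.494
  grad(y) = -41.904, v = y - alpha*grad = -1.3835
  prox(v) = soft_thresh(-1.3835, 0.0729) = -1.3107
Iteration 2: beta = 0.3333, y = -1.3107 + 0.3333*(-1.3107 + 2.494) = -0.9162
  grad(y) = -16.6596, v = y - alpha*grad = -0.4747
  prox(v) = soft_thresh(-0.4747, 0.0729) = -0.4019
f(x_2) = 8*(-0.4019)^2 - 2*(-0.4019) + 2.75*|-0.4019| = 3.2009


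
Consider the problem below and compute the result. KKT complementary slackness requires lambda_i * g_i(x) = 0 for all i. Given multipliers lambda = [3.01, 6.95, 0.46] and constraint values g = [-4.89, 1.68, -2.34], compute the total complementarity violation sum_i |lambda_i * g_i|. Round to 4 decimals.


KKT complementary slackness check:
lambda_1 * g_1 = 3.01 * -4.89 = -14.7189
lambda_2 * g_2 = 6.95 * 1.68 = 11.676
lambda_3 * g_3 = 0.46 * -2.34 = -1.0764
Total violation = 14.7189 + 11.676 + 1.0764 = 27.4713


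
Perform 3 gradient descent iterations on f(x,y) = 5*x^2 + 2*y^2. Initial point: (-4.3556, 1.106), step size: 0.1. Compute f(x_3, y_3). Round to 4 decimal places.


Gradient descent on f(x,y) = 5*x^2 + 2*y^2.
Starting point: (-4.3556, 1.106), alpha = 0.1
Step 1: grad_x = 2*5*-4.3556 = -43.556, grad_y = 2*2*1.106 = 4.424
  x_1 = -4.3556 - 0.1*-43.556 = 0.0
  y_1 = 1.106 - 0.1*4.424 = 0.6636
Step 2: grad_x = 2*5*0.0 = 0.0, grad_y = 2*2*0.6636 = 2.6544
  x_2 = 0.0 - 0.1*0.0 = 0.0
  y_2 = 0.6636 - 0.1*2.6544 = 0.3982
Step 3: grad_x = 2*5*0.0 = 0.0, grad_y = 2*2*0.3982 = 1.5926
  x_3 = 0.0 - 0.1*0.0 = 0.0
  y_3 = 0.3982 - 0.1*1.5926 = 0.2389
f(0.0, 0.2389) = 5*0.0^2 + 2*0.2389^2 = 0.1141


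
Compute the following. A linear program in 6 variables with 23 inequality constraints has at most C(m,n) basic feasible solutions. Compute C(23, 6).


Each vertex corresponds to some choice of n active constraints out of m, so the number of vertices is at most C(m, n) = m! / (n!(m-n)!).
m = 23, n = 6
Numerator: 23 * 22 * 21 * 20 * 19 * 18
Denominator: 6! = 720
C(23, 6) = 100947


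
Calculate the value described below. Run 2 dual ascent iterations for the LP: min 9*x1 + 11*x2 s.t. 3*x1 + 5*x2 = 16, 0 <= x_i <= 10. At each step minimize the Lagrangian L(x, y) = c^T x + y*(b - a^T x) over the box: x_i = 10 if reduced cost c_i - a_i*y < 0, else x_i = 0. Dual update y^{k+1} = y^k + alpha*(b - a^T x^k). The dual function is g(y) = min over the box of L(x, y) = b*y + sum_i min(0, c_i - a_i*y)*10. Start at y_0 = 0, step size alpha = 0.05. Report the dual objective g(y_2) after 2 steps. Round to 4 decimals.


Dual ascent for LP: min 9*x1 + 11*x2, 3*x1 + 5*x2 = 16, 0 <= x_i <= 10
Step 1: y^k = 0.0, reduced costs: (9.0, 11.0)
  x^k = (0.0, 0.0), subgradient = b - a^T x = 16.0
  y^{k+1} = 0.0 + 0.05*16.0 = 0.8
Step 2: y^k = 0.8, reduced costs: (6.6, 7.0)
  x^k = (0.0, 0.0), subgradient = b - a^T x = 16.0
  y^{k+1} = 0.8 + 0.05*16.0 = 1.6
Dual objective at y_2 = 1.6: reduced costs (4.2, 3.0), box minimizer x = (0.0, 0.0)
g(y_2) = b*y + (c1 - a1*y)*x1 + (c2 - a2*y)*x2 = 16*1.6 + 4.2*0.0 + 3.0*0.0 = 25.6 + 0.0 + 0.0 = 25.6


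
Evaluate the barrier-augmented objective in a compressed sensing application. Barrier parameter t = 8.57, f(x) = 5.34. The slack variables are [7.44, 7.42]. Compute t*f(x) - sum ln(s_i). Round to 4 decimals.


Step 1: Compute log-barrier.
ln values: [2.0069, 2.0042]
phi = -(2.0069 + 2.0042) = -4.011
Step 2: Compute augmented objective.
t*f(x) = 8.57*5.34 = 45.7638
Total = 45.7638 - 4.011 = 41.7528


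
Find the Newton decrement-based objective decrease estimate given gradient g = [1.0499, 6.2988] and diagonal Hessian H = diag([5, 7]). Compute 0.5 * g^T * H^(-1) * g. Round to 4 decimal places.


Step 1: H is diagonal, so H^(-1) * g = [0.21, 0.8998].
Step 2: g^T H^(-1) g = sum_i g_i^2 / H_ii
  = (1.0499)^2/5 + (6.2988)^2/7
  = 0.2205 + 5.6678 = 5.8883
Step 3: Objective decrease = 0.5 * g^T H^(-1) g = 2.9441


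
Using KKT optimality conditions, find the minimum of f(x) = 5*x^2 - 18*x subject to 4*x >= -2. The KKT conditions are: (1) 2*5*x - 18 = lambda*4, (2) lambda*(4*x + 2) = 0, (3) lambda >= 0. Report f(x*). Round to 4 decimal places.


Step 1: Try lambda = 0 (constraint inactive).
Stationarity: 2*5*x - 18 = 0
x* = 18/(2*5) = 1.8
Check constraint: 4*1.8 = 7.2 >= -2 -- satisfied.
Step 2: Compute optimal value.
f(x*) = 5*1.8^2 - 18*1.8 = -16.2


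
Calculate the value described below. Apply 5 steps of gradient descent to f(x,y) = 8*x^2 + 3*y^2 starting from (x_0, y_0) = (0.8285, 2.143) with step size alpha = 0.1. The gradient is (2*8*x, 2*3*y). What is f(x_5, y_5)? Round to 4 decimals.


Gradient descent on f(x,y) = 8*x^2 + 3*y^2.
Starting point: (0.8285, 2.143), alpha = 0.1
Step 1: grad_x = 2*8*0.8285 = 13.256, grad_y = 2*3*2.143 = 12.858
  x_1 = 0.8285 - 0.1*13.256 = -0.4971
  y_1 = 2.143 - 0.1*12.858 = 0.8572
Step 2: grad_x = 2*8*-0.4971 = -7.9536, grad_y = 2*3*0.8572 = 5.1432
  x_2 = -0.4971 - 0.1*-7.9536 = 0.2983
  y_2 = 0.8572 - 0.1*5.1432 = 0.3429
Step 3: grad_x = 2*8*0.2983 = 4.7722, grad_y = 2*3*0.3429 = 2.0573
  x_3 = 0.2983 - 0.1*4.7722 = -0.179
  y_3 = 0.3429 - 0.1*2.0573 = 0.1372
Step 4: grad_x = 2*8*-0.179 = -2.8633, grad_y = 2*3*0.1372 = 0.8229
  x_4 = -0.179 - 0.1*-2.8633 = 0.1074
  y_4 = 0.1372 - 0.1*0.8229 = 0.0549
Step 5: grad_x = 2*8*0.1074 = 1.718, grad_y = 2*3*0.0549 = 0.3292
  x_5 = 0.1074 - 0.1*1.718 = -0.0644
  y_5 = 0.0549 - 0.1*0.3292 = 0.0219
f(-0.0644, 0.0219) = 8*(-0.0644)^2 + 3*0.0219^2 = 0.0346


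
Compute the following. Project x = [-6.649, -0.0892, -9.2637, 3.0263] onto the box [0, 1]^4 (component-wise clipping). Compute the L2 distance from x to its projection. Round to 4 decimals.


Project each component onto [0, 1].
clip(-6.649) = 0.0, clip(-0.0892) = 0.0, clip(-9.2637) = 0.0, clip(3.0263) = 1.0
Projection = [0.0, 0.0, 0.0, 1.0]
Squared diffs: [44.2092, 0.008, 85.8161, 4.1059]
Distance = sqrt(134.1392) = 11.5818


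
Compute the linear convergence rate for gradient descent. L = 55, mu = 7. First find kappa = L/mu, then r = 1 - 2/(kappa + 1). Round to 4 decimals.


Step 1: Compute the condition number.
kappa = L/mu = 55/7 = 7.8571
Step 2: Compute the convergence rate.
r = 1 - 2/(kappa + 1) = 1 - 2*mu/(L + mu) = (L - mu)/(L + mu) = 48/62 = 0.7742


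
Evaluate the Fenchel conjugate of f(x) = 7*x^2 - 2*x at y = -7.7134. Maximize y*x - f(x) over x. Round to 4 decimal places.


f*(y) = sup_x {y*x - a*x^2 - b*x} = sup_x {(y-b)*x - a*x^2}
FOC: (y - b) - 2a*x = 0 => x* = (y - b)/(2a)
x* = (-7.7134 + 2)/(2*7) = -0.4081
f*(-7.7134) = (y-b)^2/(4a) = (-7.7134 + 2)^2/(4*7)
= 32.6429/28 = 1.1658


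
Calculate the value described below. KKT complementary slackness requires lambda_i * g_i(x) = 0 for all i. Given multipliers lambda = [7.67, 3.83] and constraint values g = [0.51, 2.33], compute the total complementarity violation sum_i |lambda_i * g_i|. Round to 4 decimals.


KKT complementary slackness check:
lambda_1 * g_1 = 7.67 * 0.51 = 3.9117
lambda_2 * g_2 = 3.83 * 2.33 = 8.9239
Total violation = 3.9117 + 8.9239 = 12.8356


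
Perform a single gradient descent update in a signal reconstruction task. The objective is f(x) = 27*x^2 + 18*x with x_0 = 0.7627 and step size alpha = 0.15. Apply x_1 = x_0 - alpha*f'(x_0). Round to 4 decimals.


We compute the gradient at x_0 and apply the update.
f'(x) = 54*x + 18
f'(0.7627) = 54*0.7627 + 18 = 59.1858
x_1 = 0.7627 - 0.15*59.1858 = -8.1152


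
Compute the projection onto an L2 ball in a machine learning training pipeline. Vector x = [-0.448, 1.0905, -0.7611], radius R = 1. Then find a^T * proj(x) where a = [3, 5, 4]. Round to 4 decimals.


Step 1: Compute ||x|| (intermediates to 6 decimals).
||x|| = sqrt((-0.448)^2 + 1.0905^2 + (-0.7611)^2) = 1.40327
Step 2: Project.
Since ||x|| > R, scale = R/||x|| = 1/1.40327 = 0.712621, proj(x) = scale * x
proj(x) = [-0.319254, 0.777113, -0.542376]
Step 3: Dot product.
a^T * proj(x) = 3*(-0.319254) + 5*0.777113 + 4*(-0.542376) = 0.7583


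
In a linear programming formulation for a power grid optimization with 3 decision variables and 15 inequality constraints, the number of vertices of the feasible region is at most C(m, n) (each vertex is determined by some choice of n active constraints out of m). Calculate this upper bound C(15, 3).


Each vertex corresponds to some choice of n active constraints out of m, so the number of vertices is at most C(m, n) = m! / (n!(m-n)!).
m = 15, n = 3
Numerator: 15 * 14 * 13
Denominator: 3! = 6
C(15, 3) = 455


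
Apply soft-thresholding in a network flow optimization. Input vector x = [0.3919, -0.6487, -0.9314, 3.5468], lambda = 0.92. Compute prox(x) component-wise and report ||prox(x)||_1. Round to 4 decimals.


Soft-thresholding with lambda = 0.92:
prox(0.3919) = sign(0.3919)*max(|0.3919| - 0.92, 0) = 0.0
prox(-0.6487) = sign(-0.6487)*max(|-0.6487| - 0.92, 0) = 0.0
prox(-0.9314) = sign(-0.9314)*max(|-0.9314| - 0.92, 0) = -0.0114
prox(3.5468) = sign(3.5468)*max(|3.5468| - 0.92, 0) = 2.6268
prox(x) = [0.0, 0.0, -0.0114, 2.6268]
||prox(x)||_1 = 0.0 + 0.0 + 0.0114 + 2.6268 = 2.6382


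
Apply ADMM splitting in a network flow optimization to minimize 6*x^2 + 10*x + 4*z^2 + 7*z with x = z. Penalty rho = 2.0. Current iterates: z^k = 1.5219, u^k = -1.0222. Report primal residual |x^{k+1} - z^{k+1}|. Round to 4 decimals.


ADMM iteration with rho = 2.0, z^k = 1.5219, u^k = -1.0222
Step 1: x-update.
Minimize 6*x^2 + 10*x + (2.0/2)*(x - 1.5219 - 1.0222)^2
FOC: (2*6 + 2.0)*x = -10 + 2.0*(1.5219 + 1.0222)
x^{k+1} = -0.3508
Step 2: z-update.
Minimize 4*z^2 + 7*z + (2.0/2)*(-0.3508 - z - 1.0222)^2
FOC: (2*4 + 2.0)*z = -7 + 2.0*(-0.3508 - 1.0222)
z^{k+1} = -0.9746
Step 3: u-update.
u^{k+1} = -1.0222 - 0.3508 + 0.9746 = -0.3984
Step 4: Primal residual = |-0.3508 + 0.9746| = 0.6238


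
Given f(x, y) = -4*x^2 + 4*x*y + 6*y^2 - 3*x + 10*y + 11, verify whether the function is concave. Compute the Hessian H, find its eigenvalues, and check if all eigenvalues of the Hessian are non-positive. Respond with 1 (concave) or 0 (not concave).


The Hessian of f(x,y) = -4*x^2 + 4*x*y + 6*y^2 - 3*x + 10*y + 11 is:
H = [[-8, 4], [4, 12]]
Trace = -8 + 12 = 4
Determinant = -8*12 - (4)^2 = -112
Discriminant = (4)^2 - 4*-112 = 464.0
Eigenvalues: lambda_1 = -8.7703, lambda_2 = 12.7703
The function is not concave.

0


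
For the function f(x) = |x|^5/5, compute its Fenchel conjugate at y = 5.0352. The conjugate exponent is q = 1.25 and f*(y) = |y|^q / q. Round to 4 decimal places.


The conjugate exponent q satisfies 1/p + 1/q = 1.
p = 5, so q = 5/(5 - 1) = 1.25
|y|^q = 5.0352^1.25 = 7.5426
f*(5.0352) = 7.5426 / 1.25 = 6.0341


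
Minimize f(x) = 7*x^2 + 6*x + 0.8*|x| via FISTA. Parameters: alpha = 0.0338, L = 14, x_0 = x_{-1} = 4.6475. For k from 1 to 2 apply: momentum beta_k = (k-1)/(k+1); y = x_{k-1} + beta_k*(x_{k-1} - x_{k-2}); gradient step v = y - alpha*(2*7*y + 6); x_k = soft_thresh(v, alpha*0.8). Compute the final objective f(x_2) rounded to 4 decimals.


FISTA on f(x) = 7*x^2 + 6*x + 0.8*|x|
L = 14, alpha = 0.0338
Iteration 1: beta = 0.0, y = 4.6475 + 0.0*(4.6475 - 4.6475) = 4.6475
  grad(y) = 71.065, v = y - alpha*grad = 2.2455
  prox(v) = soft_thresh(2.2455, 0.027) = 2.2185
Iteration 2: beta = 0.3333, y = 2.2185 + 0.3333*(2.2185 - 4.6475) = 1.4088
  grad(y) = 25.723, v = y - alpha*grad = 0.5393
  prox(v) = soft_thresh(0.5393, 0.027) = 0.5123
f(x_2) = 7*0.5123^2 + 6*0.5123 + 0.8*|0.5123| = 5.3209


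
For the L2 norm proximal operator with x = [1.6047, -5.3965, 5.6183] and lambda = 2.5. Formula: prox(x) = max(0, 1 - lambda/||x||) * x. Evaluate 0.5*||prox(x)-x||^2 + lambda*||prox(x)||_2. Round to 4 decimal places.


Step 1: Compute ||x||.
||x|| = 7.9538
Step 2: Compute scaling factor.
scale = max(0, 1 - 2.5/7.9538) = 0.6857
Step 3: prox(x) = [1.1003, -3.7003, 3.8524]
||prox(x)|| = 5.4538
Step 4: Proximal objective.
0.5*||prox-x||^2 = 3.125
lambda*||prox|| = 13.6345
Total = 16.7594


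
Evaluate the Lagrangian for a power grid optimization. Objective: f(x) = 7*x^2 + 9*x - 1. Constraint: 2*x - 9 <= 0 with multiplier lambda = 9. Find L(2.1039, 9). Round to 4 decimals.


Step 1: Evaluate f(x).
f(2.1039) = 7*2.1039^2 + 9*2.1039 - 1 = 48.9199
Step 2: Evaluate g(x).
g(2.1039) = 2*2.1039 - 9 = -4.7922
Step 3: Compute Lagrangian.
L = 48.9199 + 9*-4.7922 = 5.7901


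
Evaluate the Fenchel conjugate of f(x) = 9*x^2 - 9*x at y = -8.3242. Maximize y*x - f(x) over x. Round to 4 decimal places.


f*(y) = sup_x {y*x - a*x^2 - b*x} = sup_x {(y-b)*x - a*x^2}
FOC: (y - b) - 2a*x = 0 => x* = (y - b)/(2a)
x* = (-8.3242 + 9)/(2*9) = 0.0375
f*(-8.3242) = (y-b)^2/(4a) = (-8.3242 + 9)^2/(4*9)
= 0.4567/36 = 0.0127


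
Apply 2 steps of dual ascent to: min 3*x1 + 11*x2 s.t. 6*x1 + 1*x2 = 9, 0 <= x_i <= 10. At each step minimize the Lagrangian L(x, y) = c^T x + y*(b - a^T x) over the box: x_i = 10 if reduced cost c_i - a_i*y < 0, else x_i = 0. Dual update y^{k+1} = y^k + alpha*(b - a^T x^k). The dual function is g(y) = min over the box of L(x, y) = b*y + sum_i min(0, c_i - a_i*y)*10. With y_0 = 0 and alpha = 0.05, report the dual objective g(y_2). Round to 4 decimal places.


Dual ascent for LP: min 3*x1 + 11*x2, 6*x1 + 1*x2 = 9, 0 <= x_i <= 10
Step 1: y^k = 0.0, reduced costs: (3.0, 11.0)
  x^k = (0.0, 0.0), subgradient = b - a^T x = 9.0
  y^{k+1} = 0.0 + 0.05*9.0 = 0.45
Step 2: y^k = 0.45, reduced costs: (0.3, 10.55)
  x^k = (0.0, 0.0), subgradient = b - a^T x = 9.0
  y^{k+1} = 0.45 + 0.05*9.0 = 0.9
Dual objective at y_2 = 0.9: reduced costs (-2.4, 10.1), box minimizer x = (10.0, 0.0)
g(y_2) = b*y + (c1 - a1*y)*x1 + (c2 - a2*y)*x2 = 9*0.9 + (-2.4)*10.0 + 10.1*0.0 = 8.1 - 24.0 + 0.0 = -15.9


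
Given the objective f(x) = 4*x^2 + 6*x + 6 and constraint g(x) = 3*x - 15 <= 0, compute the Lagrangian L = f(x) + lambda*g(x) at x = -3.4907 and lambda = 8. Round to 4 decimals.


Step 1: Evaluate f(x).
f(-3.4907) = 4*(-3.4907)^2 + 6*(-3.4907) + 6 = 33.7957
Step 2: Evaluate g(x).
g(-3.4907) = 3*-3.4907 - 15 = -25.4721
Step 3: Compute Lagrangian.
L = 33.7957 + 8*-25.4721 = -169.9811


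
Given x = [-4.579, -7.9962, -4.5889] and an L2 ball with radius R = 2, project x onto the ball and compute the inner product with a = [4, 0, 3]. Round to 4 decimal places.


Step 1: Compute ||x|| (intermediates to 6 decimals).
||x|| = sqrt((-4.579)^2 + (-7.9962)^2 + (-4.5889)^2) = 10.293904
Step 2: Project.
Since ||x|| > R, scale = R/||x|| = 2/10.293904 = 0.19429, proj(x) = scale * x
proj(x) = [-0.889654, -1.553582, -0.891577]
Step 3: Dot product.
a^T * proj(x) = 4*(-0.889654) + 0*(-1.553582) + 3*(-0.891577) = -6.2333


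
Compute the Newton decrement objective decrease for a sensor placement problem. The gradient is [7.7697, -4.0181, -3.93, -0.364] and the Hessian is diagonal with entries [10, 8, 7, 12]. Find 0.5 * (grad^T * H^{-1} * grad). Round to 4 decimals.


Step 1: H is diagonal, so H^(-1) * g = [0.777, -0.5023, -0.5614, -0.0303].
Step 2: g^T H^(-1) g = sum_i g_i^2 / H_ii
  = (7.7697)^2/10 + (-4.0181)^2/8 + (-3.93)^2/7 + (-0.364)^2/12
  = 6.0368 + 2.0181 + 2.2064 + 0.011 = 10.2724
Step 3: Objective decrease = 0.5 * g^T H^(-1) g = 5.1362


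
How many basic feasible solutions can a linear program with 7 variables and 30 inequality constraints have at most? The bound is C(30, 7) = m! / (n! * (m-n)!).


Each vertex corresponds to some choice of n active constraints out of m, so the number of vertices is at most C(m, n) = m! / (n!(m-n)!).
m = 30, n = 7
Numerator: 30 * 29 * 28 * 27 * 26 * 25 * 24
Denominator: 7! = 5040
C(30, 7) = 2035800


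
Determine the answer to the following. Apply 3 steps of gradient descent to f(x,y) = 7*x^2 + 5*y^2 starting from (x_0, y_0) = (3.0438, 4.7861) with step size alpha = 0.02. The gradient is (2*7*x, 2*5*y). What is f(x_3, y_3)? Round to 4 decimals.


Gradient descent on f(x,y) = 7*x^2 + 5*y^2.
Starting point: (3.0438, 4.7861), alpha = 0.02
Step 1: grad_x = 2*7*3.0438 = 42.6132, grad_y = 2*5*4.7861 = 47.861
  x_1 = 3.0438 - 0.02*42.6132 = 2.1915
  y_1 = 4.7861 - 0.02*47.861 = 3.8289
Step 2: grad_x = 2*7*2.1915 = 30.6815, grad_y = 2*5*3.8289 = 38.2888
  x_2 = 2.1915 - 0.02*30.6815 = 1.5779
  y_2 = 3.8289 - 0.02*38.2888 = 3.0631
Step 3: grad_x = 2*7*1.5779 = 22.0907, grad_y = 2*5*3.0631 = 30.631
  x_3 = 1.5779 - 0.02*22.0907 = 1.1361
  y_3 = 3.0631 - 0.02*30.631 = 2.4505
f(1.1361, 2.4505) = 7*1.1361^2 + 5*2.4505^2 = 39.0593


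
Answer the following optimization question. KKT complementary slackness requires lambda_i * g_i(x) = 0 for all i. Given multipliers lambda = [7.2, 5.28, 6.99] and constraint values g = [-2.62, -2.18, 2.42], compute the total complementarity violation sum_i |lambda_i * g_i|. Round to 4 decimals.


KKT complementary slackness check:
lambda_1 * g_1 = 7.2 * -2.62 = -18.864
lambda_2 * g_2 = 5.28 * -2.18 = -11.5104
lambda_3 * g_3 = 6.99 * 2.42 = 16.9158
Total violation = 18.864 + 11.5104 + 16.9158 = 47.2902


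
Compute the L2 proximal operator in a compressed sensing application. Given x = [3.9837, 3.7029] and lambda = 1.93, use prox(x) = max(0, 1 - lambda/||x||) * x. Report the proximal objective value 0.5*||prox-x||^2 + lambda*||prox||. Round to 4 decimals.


Step 1: Compute ||x||.
||x|| = 5.4389
Step 2: Compute scaling factor.
scale = max(0, 1 - 1.93/5.4389) = 0.6451
Step 3: prox(x) = [2.5701, 2.3889]
||prox(x)|| = 3.5089
Step 4: Proximal objective.
0.5*||prox-x||^2 = 1.8625
lambda*||prox|| = 6.7722
Total = 8.6346


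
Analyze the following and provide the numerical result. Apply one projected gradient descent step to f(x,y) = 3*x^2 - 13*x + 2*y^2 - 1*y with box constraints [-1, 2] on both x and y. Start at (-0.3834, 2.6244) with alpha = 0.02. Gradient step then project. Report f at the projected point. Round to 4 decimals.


Step 1: Compute gradient at (-0.3834, 2.6244).
grad_x = 2*3*-0.3834 - 13 = -15.3004
grad_y = 2*2*2.6244 - 1 = 9.4976
Step 2: Gradient step.
x_raw = -0.3834 - 0.02*-15.3004 = -0.0774
y_raw = 2.6244 - 0.02*9.4976 = 2.4344
Step 3: Project onto [-1, 2].
x_proj = clip(-0.0774) = -0.0774
y_proj = clip(2.4344) = 2.0
Step 4: Evaluate f.
f(-0.0774, 2.0) = 7.0241


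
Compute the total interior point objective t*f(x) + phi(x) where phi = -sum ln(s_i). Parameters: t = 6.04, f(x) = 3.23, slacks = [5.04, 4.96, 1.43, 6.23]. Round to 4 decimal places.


Step 1: Compute log-barrier.
ln values: [1.6174, 1.6014, 0.3577, 1.8294]
phi = -(1.6174 + 1.6014 + 0.3577 + 1.8294) = -5.4059
Step 2: Compute augmented objective.
t*f(x) = 6.04*3.23 = 19.5092
Total = 19.5092 - 5.4059 = 14.1033


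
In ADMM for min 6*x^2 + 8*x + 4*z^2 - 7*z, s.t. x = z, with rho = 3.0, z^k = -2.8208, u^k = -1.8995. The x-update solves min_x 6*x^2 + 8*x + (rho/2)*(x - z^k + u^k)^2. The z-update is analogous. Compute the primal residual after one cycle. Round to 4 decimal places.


ADMM iteration with rho = 3.0, z^k = -2.8208, u^k = -1.8995
Step 1: x-update.
Minimize 6*x^2 + 8*x + (3.0/2)*(x + 2.8208 - 1.8995)^2
FOC: (2*6 + 3.0)*x = -8 + 3.0*(-2.8208 + 1.8995)
x^{k+1} = -0.7176
Step 2: z-update.
Minimize 4*z^2 - 7*z + (3.0/2)*(-0.7176 - z - 1.8995)^2
FOC: (2*4 + 3.0)*z = 7 + 3.0*(-0.7176 - 1.8995)
z^{k+1} = -0.0774
Step 3: u-update.
u^{k+1} = -1.8995 - 0.7176 + 0.0774 = -2.5397
Step 4: Primal residual = |-0.7176 + 0.0774| = 0.6402


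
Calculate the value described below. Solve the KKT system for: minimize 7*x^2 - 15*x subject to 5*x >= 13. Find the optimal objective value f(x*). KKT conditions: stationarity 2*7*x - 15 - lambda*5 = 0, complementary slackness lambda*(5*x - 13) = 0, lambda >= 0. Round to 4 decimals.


Step 1: Try lambda = 0 (constraint inactive).
x_unc = 15/(2*7) = 1.0714
Check: 5*1.0714 = 5.357 < 13 -- violated!
Step 2: Constraint must be active: 5*x = 13
x* = 13/5 = 2.6
lambda = (2*7*2.6 - 15)/5 = 4.28
Step 3: Compute optimal value.
f(x*) = 7*2.6^2 - 15*2.6 = 8.32


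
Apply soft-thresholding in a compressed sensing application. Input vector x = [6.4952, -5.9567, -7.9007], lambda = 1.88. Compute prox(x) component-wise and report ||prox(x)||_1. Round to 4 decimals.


Soft-thresholding with lambda = 1.88:
prox(6.4952) = sign(6.4952)*max(|6.4952| - 1.88, 0) = 4.6152
prox(-5.9567) = sign(-5.9567)*max(|-5.9567| - 1.88, 0) = -4.0767
prox(-7.9007) = sign(-7.9007)*max(|-7.9007| - 1.88, 0) = -6.0207
prox(x) = [4.6152, -4.0767, -6.0207]
||prox(x)||_1 = 4.6152 + 4.0767 + 6.0207 = 14.7126


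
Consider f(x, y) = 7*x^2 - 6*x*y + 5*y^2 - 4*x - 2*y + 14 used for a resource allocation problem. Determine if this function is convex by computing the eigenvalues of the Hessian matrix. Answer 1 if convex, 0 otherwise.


The Hessian of f(x,y) = 7*x^2 - 6*x*y + 5*y^2 - 4*x - 2*y + 14 is:
H = [[14, -6], [-6, 10]]
Trace = 14 + 10 = 24
Determinant = 14*10 - (-6)^2 = 104
Discriminant = (24)^2 - 4*104 = 160.0
Eigenvalues: lambda_1 = 5.6754, lambda_2 = 18.3246
The function is convex.

1


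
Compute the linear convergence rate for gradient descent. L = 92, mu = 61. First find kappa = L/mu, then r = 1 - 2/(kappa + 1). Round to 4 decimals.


Step 1: Compute the condition number.
kappa = L/mu = 92/61 = 1.5082
Step 2: Compute the convergence rate.
r = 1 - 2/(kappa + 1) = 1 - 2*mu/(L + mu) = (L - mu)/(L + mu) = 31/153 = 0.2026


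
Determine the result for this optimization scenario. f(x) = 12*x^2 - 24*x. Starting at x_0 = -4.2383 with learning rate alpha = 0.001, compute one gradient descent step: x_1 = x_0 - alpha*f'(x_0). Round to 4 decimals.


We compute the gradient at x_0 and apply the update.
f'(x) = 24*x - 24
f'(-4.2383) = 24*-4.2383 - 24 = -125.7192
x_1 = -4.2383 - 0.001*-125.7192 = -4.1126


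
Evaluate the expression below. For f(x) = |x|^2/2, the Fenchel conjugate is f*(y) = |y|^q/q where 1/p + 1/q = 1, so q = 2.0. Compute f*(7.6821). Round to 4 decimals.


The conjugate exponent q satisfies 1/p + 1/q = 1.
p = 2, so q = 2/(2 - 1) = 2.0
|y|^q = 7.6821^2.0 = 59.0147
f*(7.6821) = 59.0147 / 2.0 = 29.5073


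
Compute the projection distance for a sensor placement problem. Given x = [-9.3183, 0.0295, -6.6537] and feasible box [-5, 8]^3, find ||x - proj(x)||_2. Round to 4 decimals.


Project each component onto [-5, 8].
clip(-9.3183) = -5.0, clip(0.0295) = 0.0295, clip(-6.6537) = -5.0
Projection = [-5.0, 0.0295, -5.0]
Squared diffs: [18.6477, 0.0, 2.7347]
Distance = sqrt(21.3824) = 4.6241


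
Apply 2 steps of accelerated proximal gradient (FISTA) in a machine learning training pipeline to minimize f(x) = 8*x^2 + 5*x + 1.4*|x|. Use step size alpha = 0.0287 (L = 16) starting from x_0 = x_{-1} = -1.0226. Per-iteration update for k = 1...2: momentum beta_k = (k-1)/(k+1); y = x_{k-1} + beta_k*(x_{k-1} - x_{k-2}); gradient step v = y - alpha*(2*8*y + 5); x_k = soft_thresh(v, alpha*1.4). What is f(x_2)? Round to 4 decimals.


FISTA on f(x) = 8*x^2 + 5*x + 1.4*|x|
L = 16, alpha = 0.0287
Iteration 1: beta = 0.0, y = -1.0226 + 0.0*(-1.0226 + 1.0226) = -1.0226
  grad(y) = -11.3616, v = y - alpha*grad = -0.6965
  prox(v) = soft_thresh(-0.6965, 0.0402) = -0.6563
Iteration 2: beta = 0.3333, y = -0.6563 + 0.3333*(-0.6563 + 1.0226) = -0.5343
  grad(y) = -3.5481, v = y - alpha*grad = -0.4324
  prox(v) = soft_thresh(-0.4324, 0.0402) = -0.3922
f(x_2) = 8*(-0.3922)^2 + 5*(-0.3922) + 1.4*|-0.3922| = -0.1812


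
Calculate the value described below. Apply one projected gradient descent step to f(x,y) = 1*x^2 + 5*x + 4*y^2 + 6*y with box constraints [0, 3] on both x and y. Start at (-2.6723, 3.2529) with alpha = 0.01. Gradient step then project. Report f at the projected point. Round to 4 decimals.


Step 1: Compute gradient at (-2.6723, 3.2529).
grad_x = 2*1*-2.6723 + 5 = -0.3446
grad_y = 2*4*3.2529 + 6 = 32.0232
Step 2: Gradient step.
x_raw = -2.6723 - 0.01*-0.3446 = -2.6689
y_raw = 3.2529 - 0.01*32.0232 = 2.9327
Step 3: Project onto [0, 3].
x_proj = clip(-2.6689) = 0.0
y_proj = clip(2.9327) = 2.9327
Step 4: Evaluate f.
f(0.0, 2.9327) = 51.9982


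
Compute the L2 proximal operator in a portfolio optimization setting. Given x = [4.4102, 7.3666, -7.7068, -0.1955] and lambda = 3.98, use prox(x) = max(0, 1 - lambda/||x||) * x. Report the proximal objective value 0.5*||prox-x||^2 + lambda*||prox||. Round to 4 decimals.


Step 1: Compute ||x||.
||x|| = 11.539
Step 2: Compute scaling factor.
scale = max(0, 1 - 3.98/11.539) = 0.6551
Step 3: prox(x) = [2.8891, 4.8257, -5.0486, -0.1281]
||prox(x)|| = 7.559
Step 4: Proximal objective.
0.5*||prox-x||^2 = 7.9202
lambda*||prox|| = 30.0848
Total = 38.0052


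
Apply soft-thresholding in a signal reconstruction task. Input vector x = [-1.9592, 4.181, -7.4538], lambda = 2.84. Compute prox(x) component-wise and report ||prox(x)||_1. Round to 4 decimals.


Soft-thresholding with lambda = 2.84:
prox(-1.9592) = sign(-1.9592)*max(|-1.9592| - 2.84, 0) = 0.0
prox(4.181) = sign(4.181)*max(|4.181| - 2.84, 0) = 1.341
prox(-7.4538) = sign(-7.4538)*max(|-7.4538| - 2.84, 0) = -4.6138
prox(x) = [0.0, 1.341, -4.6138]
||prox(x)||_1 = 0.0 + 1.341 + 4.6138 = 5.9548


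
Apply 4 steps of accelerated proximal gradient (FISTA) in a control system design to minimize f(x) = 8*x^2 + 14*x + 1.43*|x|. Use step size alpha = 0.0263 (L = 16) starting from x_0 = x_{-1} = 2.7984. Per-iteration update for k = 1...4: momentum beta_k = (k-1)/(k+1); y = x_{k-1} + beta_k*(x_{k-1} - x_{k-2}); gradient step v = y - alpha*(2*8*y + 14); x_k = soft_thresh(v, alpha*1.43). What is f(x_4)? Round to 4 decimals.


FISTA on f(x) = 8*x^2 + 14*x + 1.43*|x|
L = 16, alpha = 0.0263
Iteration 1: beta = 0.0, y = 2.7984 + 0.0*(2.7984 - 2.7984) = 2.7984
  grad(y) = 58.7744, v = y - alpha*grad = 1.2526
  prox(v) = soft_thresh(1.2526, 0.0376) = 1.215
Iteration 2: beta = 0.3333, y = 1.215 + 0.3333*(1.215 - 2.7984) = 0.6872
  grad(y) = 24.9957, v = y - alpha*grad = 0.0298
  prox(v) = soft_thresh(0.0298, 0.0376) = 0.0
Iteration 3: beta = 0.5, y = 0.0 + 0.5*(0.0 - 1.215) = -0.6075
  grad(y) = 4.2798, v = y - alpha*grad = -0.7201
  prox(v) = soft_thresh(-0.7201, 0.0376) = -0.6825
Iteration 4: beta = 0.6, y = -0.6825 + 0.6*(-0.6825 - 0.0) = -1.0919
  grad(y) = -3.471, v = y - alpha*grad = -1.0007
  prox(v) = soft_thresh(-1.0007, 0.0376) = -0.963
f(x_4) = 8*(-0.963)^2 + 14*(-0.963) + 1.43*|-0.963| = -4.6858


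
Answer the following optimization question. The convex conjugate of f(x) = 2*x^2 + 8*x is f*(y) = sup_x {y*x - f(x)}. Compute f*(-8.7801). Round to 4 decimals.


f*(y) = sup_x {y*x - a*x^2 - b*x} = sup_x {(y-b)*x - a*x^2}
FOC: (y - b) - 2a*x = 0 => x* = (y - b)/(2a)
x* = (-8.7801 - 8)/(2*2) = -4.195
f*(-8.7801) = (y-b)^2/(4a) = (-8.7801 - 8)^2/(4*2)
= 281.5718/8 = 35.1965


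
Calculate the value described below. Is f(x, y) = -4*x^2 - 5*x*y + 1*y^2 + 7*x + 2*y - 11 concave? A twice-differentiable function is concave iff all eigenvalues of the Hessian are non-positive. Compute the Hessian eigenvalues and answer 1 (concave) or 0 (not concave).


The Hessian of f(x,y) = -4*x^2 - 5*x*y + 1*y^2 + 7*x + 2*y - 11 is:
H = [[-8, -5], [-5, 2]]
Trace = -8 + 2 = -6
Determinant = -8*2 - (-5)^2 = -41
Discriminant = (-6)^2 - 4*-41 = 200.0
Eigenvalues: lambda_1 = -10.0711, lambda_2 = 4.0711
The function is not concave.

0
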